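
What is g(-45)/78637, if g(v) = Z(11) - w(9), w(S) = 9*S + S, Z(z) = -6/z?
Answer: -996/865007 ≈ -0.0011514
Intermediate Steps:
w(S) = 10*S
g(v) = -996/11 (g(v) = -6/11 - 10*9 = -6*1/11 - 1*90 = -6/11 - 90 = -996/11)
g(-45)/78637 = -996/11/78637 = -996/11*1/78637 = -996/865007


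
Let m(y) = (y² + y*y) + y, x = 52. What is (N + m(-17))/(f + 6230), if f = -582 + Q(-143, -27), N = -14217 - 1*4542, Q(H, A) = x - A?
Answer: -6066/1909 ≈ -3.1776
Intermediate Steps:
m(y) = y + 2*y² (m(y) = (y² + y²) + y = 2*y² + y = y + 2*y²)
Q(H, A) = 52 - A
N = -18759 (N = -14217 - 4542 = -18759)
f = -503 (f = -582 + (52 - 1*(-27)) = -582 + (52 + 27) = -582 + 79 = -503)
(N + m(-17))/(f + 6230) = (-18759 - 17*(1 + 2*(-17)))/(-503 + 6230) = (-18759 - 17*(1 - 34))/5727 = (-18759 - 17*(-33))*(1/5727) = (-18759 + 561)*(1/5727) = -18198*1/5727 = -6066/1909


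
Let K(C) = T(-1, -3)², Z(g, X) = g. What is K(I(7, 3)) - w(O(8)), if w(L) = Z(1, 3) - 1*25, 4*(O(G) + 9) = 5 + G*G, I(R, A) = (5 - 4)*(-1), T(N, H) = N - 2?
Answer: 33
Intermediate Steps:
T(N, H) = -2 + N
I(R, A) = -1 (I(R, A) = 1*(-1) = -1)
O(G) = -31/4 + G²/4 (O(G) = -9 + (5 + G*G)/4 = -9 + (5 + G²)/4 = -9 + (5/4 + G²/4) = -31/4 + G²/4)
w(L) = -24 (w(L) = 1 - 1*25 = 1 - 25 = -24)
K(C) = 9 (K(C) = (-2 - 1)² = (-3)² = 9)
K(I(7, 3)) - w(O(8)) = 9 - 1*(-24) = 9 + 24 = 33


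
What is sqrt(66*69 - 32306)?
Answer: 2*I*sqrt(6938) ≈ 166.59*I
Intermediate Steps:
sqrt(66*69 - 32306) = sqrt(4554 - 32306) = sqrt(-27752) = 2*I*sqrt(6938)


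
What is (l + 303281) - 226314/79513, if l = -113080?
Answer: 15123225799/79513 ≈ 1.9020e+5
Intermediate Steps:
(l + 303281) - 226314/79513 = (-113080 + 303281) - 226314/79513 = 190201 - 226314*1/79513 = 190201 - 226314/79513 = 15123225799/79513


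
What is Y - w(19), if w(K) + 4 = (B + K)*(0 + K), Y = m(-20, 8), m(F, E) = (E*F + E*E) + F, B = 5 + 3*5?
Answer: -853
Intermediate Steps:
B = 20 (B = 5 + 15 = 20)
m(F, E) = F + E² + E*F (m(F, E) = (E*F + E²) + F = (E² + E*F) + F = F + E² + E*F)
Y = -116 (Y = -20 + 8² + 8*(-20) = -20 + 64 - 160 = -116)
w(K) = -4 + K*(20 + K) (w(K) = -4 + (20 + K)*(0 + K) = -4 + (20 + K)*K = -4 + K*(20 + K))
Y - w(19) = -116 - (-4 + 19² + 20*19) = -116 - (-4 + 361 + 380) = -116 - 1*737 = -116 - 737 = -853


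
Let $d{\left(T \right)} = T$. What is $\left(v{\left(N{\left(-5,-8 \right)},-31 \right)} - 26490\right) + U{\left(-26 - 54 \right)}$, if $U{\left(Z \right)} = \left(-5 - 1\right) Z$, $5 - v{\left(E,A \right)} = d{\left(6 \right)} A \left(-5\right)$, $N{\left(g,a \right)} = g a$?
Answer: $-26935$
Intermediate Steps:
$N{\left(g,a \right)} = a g$
$v{\left(E,A \right)} = 5 + 30 A$ ($v{\left(E,A \right)} = 5 - 6 A \left(-5\right) = 5 - - 30 A = 5 + 30 A$)
$U{\left(Z \right)} = - 6 Z$
$\left(v{\left(N{\left(-5,-8 \right)},-31 \right)} - 26490\right) + U{\left(-26 - 54 \right)} = \left(\left(5 + 30 \left(-31\right)\right) - 26490\right) - 6 \left(-26 - 54\right) = \left(\left(5 - 930\right) - 26490\right) - 6 \left(-26 - 54\right) = \left(-925 - 26490\right) - -480 = -27415 + 480 = -26935$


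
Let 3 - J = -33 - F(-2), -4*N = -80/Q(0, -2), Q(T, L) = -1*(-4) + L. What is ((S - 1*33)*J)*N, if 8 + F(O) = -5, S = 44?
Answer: 2530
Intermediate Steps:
Q(T, L) = 4 + L
F(O) = -13 (F(O) = -8 - 5 = -13)
N = 10 (N = -(-20)/(4 - 2) = -(-20)/2 = -¼*(-40) = 10)
J = 23 (J = 3 - (-33 - 1*(-13)) = 3 - (-33 + 13) = 3 - 1*(-20) = 3 + 20 = 23)
((S - 1*33)*J)*N = ((44 - 1*33)*23)*10 = ((44 - 33)*23)*10 = (11*23)*10 = 253*10 = 2530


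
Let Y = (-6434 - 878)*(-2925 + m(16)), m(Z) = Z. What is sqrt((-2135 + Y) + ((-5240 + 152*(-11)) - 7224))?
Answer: 3*sqrt(2361593) ≈ 4610.2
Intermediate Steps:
Y = 21270608 (Y = (-6434 - 878)*(-2925 + 16) = -7312*(-2909) = 21270608)
sqrt((-2135 + Y) + ((-5240 + 152*(-11)) - 7224)) = sqrt((-2135 + 21270608) + ((-5240 + 152*(-11)) - 7224)) = sqrt(21268473 + ((-5240 - 1672) - 7224)) = sqrt(21268473 + (-6912 - 7224)) = sqrt(21268473 - 14136) = sqrt(21254337) = 3*sqrt(2361593)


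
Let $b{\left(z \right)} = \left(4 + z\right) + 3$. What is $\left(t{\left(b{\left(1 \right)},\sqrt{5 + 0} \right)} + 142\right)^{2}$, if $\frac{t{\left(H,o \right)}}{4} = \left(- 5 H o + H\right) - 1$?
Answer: $156900 - 54400 \sqrt{5} \approx 35258.0$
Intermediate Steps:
$b{\left(z \right)} = 7 + z$
$t{\left(H,o \right)} = -4 + 4 H - 20 H o$ ($t{\left(H,o \right)} = 4 \left(\left(- 5 H o + H\right) - 1\right) = 4 \left(\left(H - 5 H o\right) - 1\right) = 4 \left(-1 + H - 5 H o\right) = -4 + 4 H - 20 H o$)
$\left(t{\left(b{\left(1 \right)},\sqrt{5 + 0} \right)} + 142\right)^{2} = \left(\left(-4 + 4 \left(7 + 1\right) - 20 \left(7 + 1\right) \sqrt{5 + 0}\right) + 142\right)^{2} = \left(\left(-4 + 4 \cdot 8 - 160 \sqrt{5}\right) + 142\right)^{2} = \left(\left(-4 + 32 - 160 \sqrt{5}\right) + 142\right)^{2} = \left(\left(28 - 160 \sqrt{5}\right) + 142\right)^{2} = \left(170 - 160 \sqrt{5}\right)^{2}$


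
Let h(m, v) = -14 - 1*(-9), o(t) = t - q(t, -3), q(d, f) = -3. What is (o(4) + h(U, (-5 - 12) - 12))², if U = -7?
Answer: 4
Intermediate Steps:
o(t) = 3 + t (o(t) = t - 1*(-3) = t + 3 = 3 + t)
h(m, v) = -5 (h(m, v) = -14 + 9 = -5)
(o(4) + h(U, (-5 - 12) - 12))² = ((3 + 4) - 5)² = (7 - 5)² = 2² = 4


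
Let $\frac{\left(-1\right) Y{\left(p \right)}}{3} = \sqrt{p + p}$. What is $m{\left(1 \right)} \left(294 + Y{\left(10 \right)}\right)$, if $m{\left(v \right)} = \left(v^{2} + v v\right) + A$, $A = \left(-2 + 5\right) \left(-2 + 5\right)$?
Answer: $3234 - 66 \sqrt{5} \approx 3086.4$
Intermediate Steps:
$Y{\left(p \right)} = - 3 \sqrt{2} \sqrt{p}$ ($Y{\left(p \right)} = - 3 \sqrt{p + p} = - 3 \sqrt{2 p} = - 3 \sqrt{2} \sqrt{p}$)
$A = 9$ ($A = 3 \cdot 3 = 9$)
$m{\left(v \right)} = 9 + 2 v^{2}$ ($m{\left(v \right)} = \left(v^{2} + v v\right) + 9 = \left(v^{2} + v^{2}\right) + 9 = 2 v^{2} + 9 = 9 + 2 v^{2}$)
$m{\left(1 \right)} \left(294 + Y{\left(10 \right)}\right) = \left(9 + 2 \cdot 1^{2}\right) \left(294 - 3 \sqrt{2} \sqrt{10}\right) = \left(9 + 2 \cdot 1\right) \left(294 - 6 \sqrt{5}\right) = \left(9 + 2\right) \left(294 - 6 \sqrt{5}\right) = 11 \left(294 - 6 \sqrt{5}\right) = 3234 - 66 \sqrt{5}$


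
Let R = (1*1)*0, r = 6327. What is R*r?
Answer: 0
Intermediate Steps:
R = 0 (R = 1*0 = 0)
R*r = 0*6327 = 0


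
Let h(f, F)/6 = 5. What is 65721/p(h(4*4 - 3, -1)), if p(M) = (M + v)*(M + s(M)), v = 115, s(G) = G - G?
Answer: 21907/1450 ≈ 15.108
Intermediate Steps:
h(f, F) = 30 (h(f, F) = 6*5 = 30)
s(G) = 0
p(M) = M*(115 + M) (p(M) = (M + 115)*(M + 0) = (115 + M)*M = M*(115 + M))
65721/p(h(4*4 - 3, -1)) = 65721/((30*(115 + 30))) = 65721/((30*145)) = 65721/4350 = 65721*(1/4350) = 21907/1450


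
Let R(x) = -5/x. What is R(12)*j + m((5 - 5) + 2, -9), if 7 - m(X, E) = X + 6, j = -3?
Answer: ¼ ≈ 0.25000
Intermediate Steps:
m(X, E) = 1 - X (m(X, E) = 7 - (X + 6) = 7 - (6 + X) = 7 + (-6 - X) = 1 - X)
R(12)*j + m((5 - 5) + 2, -9) = -5/12*(-3) + (1 - ((5 - 5) + 2)) = -5*1/12*(-3) + (1 - (0 + 2)) = -5/12*(-3) + (1 - 1*2) = 5/4 + (1 - 2) = 5/4 - 1 = ¼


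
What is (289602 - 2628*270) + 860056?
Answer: 440098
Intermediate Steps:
(289602 - 2628*270) + 860056 = (289602 - 709560) + 860056 = -419958 + 860056 = 440098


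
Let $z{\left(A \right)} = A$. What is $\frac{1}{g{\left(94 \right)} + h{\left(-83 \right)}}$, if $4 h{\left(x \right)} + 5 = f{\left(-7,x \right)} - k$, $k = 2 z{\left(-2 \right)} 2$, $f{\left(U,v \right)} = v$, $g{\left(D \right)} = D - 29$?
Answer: $\frac{1}{45} \approx 0.022222$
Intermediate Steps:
$g{\left(D \right)} = -29 + D$ ($g{\left(D \right)} = D - 29 = -29 + D$)
$k = -8$ ($k = 2 \left(-2\right) 2 = \left(-4\right) 2 = -8$)
$h{\left(x \right)} = \frac{3}{4} + \frac{x}{4}$ ($h{\left(x \right)} = - \frac{5}{4} + \frac{x - -8}{4} = - \frac{5}{4} + \frac{x + 8}{4} = - \frac{5}{4} + \frac{8 + x}{4} = - \frac{5}{4} + \left(2 + \frac{x}{4}\right) = \frac{3}{4} + \frac{x}{4}$)
$\frac{1}{g{\left(94 \right)} + h{\left(-83 \right)}} = \frac{1}{\left(-29 + 94\right) + \left(\frac{3}{4} + \frac{1}{4} \left(-83\right)\right)} = \frac{1}{65 + \left(\frac{3}{4} - \frac{83}{4}\right)} = \frac{1}{65 - 20} = \frac{1}{45}$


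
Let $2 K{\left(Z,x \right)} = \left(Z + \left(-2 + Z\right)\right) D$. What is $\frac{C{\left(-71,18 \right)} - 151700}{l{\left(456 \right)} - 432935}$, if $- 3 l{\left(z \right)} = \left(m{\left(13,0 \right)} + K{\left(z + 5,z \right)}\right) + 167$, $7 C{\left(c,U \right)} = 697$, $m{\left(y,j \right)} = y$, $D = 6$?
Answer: $\frac{1061203}{3037405} \approx 0.34938$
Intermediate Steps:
$C{\left(c,U \right)} = \frac{697}{7}$ ($C{\left(c,U \right)} = \frac{1}{7} \cdot 697 = \frac{697}{7}$)
$K{\left(Z,x \right)} = -6 + 6 Z$ ($K{\left(Z,x \right)} = \frac{\left(Z + \left(-2 + Z\right)\right) 6}{2} = \frac{\left(-2 + 2 Z\right) 6}{2} = \frac{-12 + 12 Z}{2} = -6 + 6 Z$)
$l{\left(z \right)} = -68 - 2 z$ ($l{\left(z \right)} = - \frac{\left(13 + \left(-6 + 6 \left(z + 5\right)\right)\right) + 167}{3} = - \frac{\left(13 + \left(-6 + 6 \left(5 + z\right)\right)\right) + 167}{3} = - \frac{\left(13 + \left(-6 + \left(30 + 6 z\right)\right)\right) + 167}{3} = - \frac{\left(13 + \left(24 + 6 z\right)\right) + 167}{3} = - \frac{\left(37 + 6 z\right) + 167}{3} = - \frac{204 + 6 z}{3} = -68 - 2 z$)
$\frac{C{\left(-71,18 \right)} - 151700}{l{\left(456 \right)} - 432935} = \frac{\frac{697}{7} - 151700}{\left(-68 - 912\right) - 432935} = - \frac{1061203}{7 \left(\left(-68 - 912\right) - 432935\right)} = - \frac{1061203}{7 \left(-980 - 432935\right)} = - \frac{1061203}{7 \left(-433915\right)} = \left(- \frac{1061203}{7}\right) \left(- \frac{1}{433915}\right) = \frac{1061203}{3037405}$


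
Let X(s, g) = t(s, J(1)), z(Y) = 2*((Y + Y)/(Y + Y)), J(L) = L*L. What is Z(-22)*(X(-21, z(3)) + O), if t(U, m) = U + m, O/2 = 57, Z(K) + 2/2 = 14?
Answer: 1222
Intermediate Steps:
Z(K) = 13 (Z(K) = -1 + 14 = 13)
J(L) = L²
O = 114 (O = 2*57 = 114)
z(Y) = 2 (z(Y) = 2*((2*Y)/((2*Y))) = 2*((2*Y)*(1/(2*Y))) = 2*1 = 2)
X(s, g) = 1 + s (X(s, g) = s + 1² = s + 1 = 1 + s)
Z(-22)*(X(-21, z(3)) + O) = 13*((1 - 21) + 114) = 13*(-20 + 114) = 13*94 = 1222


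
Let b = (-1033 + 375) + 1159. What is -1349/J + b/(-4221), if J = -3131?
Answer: 1375166/4405317 ≈ 0.31216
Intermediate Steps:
b = 501 (b = -658 + 1159 = 501)
-1349/J + b/(-4221) = -1349/(-3131) + 501/(-4221) = -1349*(-1/3131) + 501*(-1/4221) = 1349/3131 - 167/1407 = 1375166/4405317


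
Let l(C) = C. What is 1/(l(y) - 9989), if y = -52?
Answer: -1/10041 ≈ -9.9592e-5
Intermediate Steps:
1/(l(y) - 9989) = 1/(-52 - 9989) = 1/(-10041) = -1/10041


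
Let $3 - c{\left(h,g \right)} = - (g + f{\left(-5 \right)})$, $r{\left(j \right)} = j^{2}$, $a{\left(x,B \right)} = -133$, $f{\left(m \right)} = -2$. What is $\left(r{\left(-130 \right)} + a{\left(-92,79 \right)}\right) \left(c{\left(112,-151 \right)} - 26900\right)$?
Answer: $-453547350$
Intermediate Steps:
$c{\left(h,g \right)} = 1 + g$ ($c{\left(h,g \right)} = 3 - - (g - 2) = 3 - - (-2 + g) = 3 - \left(2 - g\right) = 3 + \left(-2 + g\right) = 1 + g$)
$\left(r{\left(-130 \right)} + a{\left(-92,79 \right)}\right) \left(c{\left(112,-151 \right)} - 26900\right) = \left(\left(-130\right)^{2} - 133\right) \left(\left(1 - 151\right) - 26900\right) = \left(16900 - 133\right) \left(-150 - 26900\right) = 16767 \left(-27050\right) = -453547350$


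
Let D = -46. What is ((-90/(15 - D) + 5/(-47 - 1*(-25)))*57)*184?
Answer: -11982540/671 ≈ -17858.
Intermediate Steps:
((-90/(15 - D) + 5/(-47 - 1*(-25)))*57)*184 = ((-90/(15 - 1*(-46)) + 5/(-47 - 1*(-25)))*57)*184 = ((-90/(15 + 46) + 5/(-47 + 25))*57)*184 = ((-90/61 + 5/(-22))*57)*184 = ((-90*1/61 + 5*(-1/22))*57)*184 = ((-90/61 - 5/22)*57)*184 = -2285/1342*57*184 = -130245/1342*184 = -11982540/671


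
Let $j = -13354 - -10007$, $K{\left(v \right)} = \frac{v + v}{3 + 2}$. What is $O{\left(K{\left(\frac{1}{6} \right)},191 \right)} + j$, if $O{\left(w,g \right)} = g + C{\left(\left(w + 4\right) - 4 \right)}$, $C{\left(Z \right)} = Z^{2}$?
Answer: $- \frac{710099}{225} \approx -3156.0$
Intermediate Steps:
$K{\left(v \right)} = \frac{2 v}{5}$
$j = -3347$ ($j = -13354 + 10007 = -3347$)
$O{\left(w,g \right)} = g + w^{2}$ ($O{\left(w,g \right)} = g + \left(\left(w + 4\right) - 4\right)^{2} = g + \left(\left(4 + w\right) - 4\right)^{2} = g + w^{2}$)
$O{\left(K{\left(\frac{1}{6} \right)},191 \right)} + j = \left(191 + \left(\frac{2}{5 \cdot 6}\right)^{2}\right) - 3347 = \left(191 + \left(\frac{2}{5} \cdot \frac{1}{6}\right)^{2}\right) - 3347 = \left(191 + \left(\frac{1}{15}\right)^{2}\right) - 3347 = \left(191 + \frac{1}{225}\right) - 3347 = \frac{42976}{225} - 3347 = - \frac{710099}{225}$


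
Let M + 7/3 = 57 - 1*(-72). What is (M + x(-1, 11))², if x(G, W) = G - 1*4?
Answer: 133225/9 ≈ 14803.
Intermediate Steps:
M = 380/3 (M = -7/3 + (57 - 1*(-72)) = -7/3 + (57 + 72) = -7/3 + 129 = 380/3 ≈ 126.67)
x(G, W) = -4 + G (x(G, W) = G - 4 = -4 + G)
(M + x(-1, 11))² = (380/3 + (-4 - 1))² = (380/3 - 5)² = (365/3)² = 133225/9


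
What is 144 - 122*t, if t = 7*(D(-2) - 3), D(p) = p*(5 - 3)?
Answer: 6122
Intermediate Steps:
D(p) = 2*p (D(p) = p*2 = 2*p)
t = -49 (t = 7*(2*(-2) - 3) = 7*(-4 - 3) = 7*(-7) = -49)
144 - 122*t = 144 - 122*(-49) = 144 + 5978 = 6122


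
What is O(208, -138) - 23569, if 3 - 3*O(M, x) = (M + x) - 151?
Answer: -23541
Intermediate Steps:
O(M, x) = 154/3 - M/3 - x/3 (O(M, x) = 1 - ((M + x) - 151)/3 = 1 - (-151 + M + x)/3 = 1 + (151/3 - M/3 - x/3) = 154/3 - M/3 - x/3)
O(208, -138) - 23569 = (154/3 - 1/3*208 - 1/3*(-138)) - 23569 = (154/3 - 208/3 + 46) - 23569 = 28 - 23569 = -23541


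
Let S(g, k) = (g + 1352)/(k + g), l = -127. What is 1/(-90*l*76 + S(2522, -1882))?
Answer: 320/277979537 ≈ 1.1512e-6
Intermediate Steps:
S(g, k) = (1352 + g)/(g + k)
1/(-90*l*76 + S(2522, -1882)) = 1/(-90*(-127)*76 + (1352 + 2522)/(2522 - 1882)) = 1/(11430*76 + 3874/640) = 1/(868680 + (1/640)*3874) = 1/(868680 + 1937/320) = 1/(277979537/320) = 320/277979537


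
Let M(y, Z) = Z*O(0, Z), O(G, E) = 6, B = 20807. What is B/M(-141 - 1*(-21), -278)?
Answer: -20807/1668 ≈ -12.474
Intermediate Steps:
M(y, Z) = 6*Z (M(y, Z) = Z*6 = 6*Z)
B/M(-141 - 1*(-21), -278) = 20807/((6*(-278))) = 20807/(-1668) = 20807*(-1/1668) = -20807/1668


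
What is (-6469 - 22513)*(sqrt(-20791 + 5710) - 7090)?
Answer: 205482380 - 28982*I*sqrt(15081) ≈ 2.0548e+8 - 3.5591e+6*I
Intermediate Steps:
(-6469 - 22513)*(sqrt(-20791 + 5710) - 7090) = -28982*(sqrt(-15081) - 7090) = -28982*(I*sqrt(15081) - 7090) = -28982*(-7090 + I*sqrt(15081)) = 205482380 - 28982*I*sqrt(15081)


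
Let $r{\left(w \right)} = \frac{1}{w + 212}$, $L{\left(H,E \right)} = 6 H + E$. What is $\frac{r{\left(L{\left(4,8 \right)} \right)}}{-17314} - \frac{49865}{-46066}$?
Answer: $\frac{105330215387}{97305580328} \approx 1.0825$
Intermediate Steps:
$L{\left(H,E \right)} = E + 6 H$
$r{\left(w \right)} = \frac{1}{212 + w}$
$\frac{r{\left(L{\left(4,8 \right)} \right)}}{-17314} - \frac{49865}{-46066} = \frac{1}{\left(212 + \left(8 + 6 \cdot 4\right)\right) \left(-17314\right)} - \frac{49865}{-46066} = \frac{1}{212 + \left(8 + 24\right)} \left(- \frac{1}{17314}\right) - - \frac{49865}{46066} = \frac{1}{212 + 32} \left(- \frac{1}{17314}\right) + \frac{49865}{46066} = \frac{1}{244} \left(- \frac{1}{17314}\right) + \frac{49865}{46066} = - \frac{1}{4224616} + \frac{49865}{46066} = \frac{105330215387}{97305580328}$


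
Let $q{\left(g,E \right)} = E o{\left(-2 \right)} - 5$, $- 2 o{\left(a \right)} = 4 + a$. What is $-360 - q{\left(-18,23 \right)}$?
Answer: $-332$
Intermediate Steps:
$o{\left(a \right)} = -2 - \frac{a}{2}$ ($o{\left(a \right)} = - \frac{4 + a}{2} = -2 - \frac{a}{2}$)
$q{\left(g,E \right)} = -5 - E$ ($q{\left(g,E \right)} = E \left(-2 - -1\right) - 5 = E \left(-2 + 1\right) - 5 = E \left(-1\right) - 5 = - E - 5 = -5 - E$)
$-360 - q{\left(-18,23 \right)} = -360 - \left(-5 - 23\right) = -360 - -28 = -360 + 28 = -332$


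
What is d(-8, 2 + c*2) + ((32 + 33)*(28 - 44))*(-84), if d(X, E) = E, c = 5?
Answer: 87372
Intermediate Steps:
d(-8, 2 + c*2) + ((32 + 33)*(28 - 44))*(-84) = (2 + 5*2) + ((32 + 33)*(28 - 44))*(-84) = (2 + 10) + (65*(-16))*(-84) = 12 - 1040*(-84) = 12 + 87360 = 87372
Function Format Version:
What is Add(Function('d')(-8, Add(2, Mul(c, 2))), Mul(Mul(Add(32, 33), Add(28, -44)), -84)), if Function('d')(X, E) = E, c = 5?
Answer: 87372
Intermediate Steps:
Add(Function('d')(-8, Add(2, Mul(c, 2))), Mul(Mul(Add(32, 33), Add(28, -44)), -84)) = Add(Add(2, Mul(5, 2)), Mul(Mul(Add(32, 33), Add(28, -44)), -84)) = Add(Add(2, 10), Mul(Mul(65, -16), -84)) = Add(12, Mul(-1040, -84)) = Add(12, 87360) = 87372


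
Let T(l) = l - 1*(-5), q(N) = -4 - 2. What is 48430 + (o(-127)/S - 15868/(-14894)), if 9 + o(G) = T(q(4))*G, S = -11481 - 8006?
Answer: 7028300269382/145119689 ≈ 48431.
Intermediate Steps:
S = -19487
q(N) = -6
T(l) = 5 + l (T(l) = l + 5 = 5 + l)
o(G) = -9 - G (o(G) = -9 + (5 - 6)*G = -9 - G)
48430 + (o(-127)/S - 15868/(-14894)) = 48430 + ((-9 - 1*(-127))/(-19487) - 15868/(-14894)) = 48430 + ((-9 + 127)*(-1/19487) - 15868*(-1/14894)) = 48430 + (118*(-1/19487) + 7934/7447) = 48430 + (-118/19487 + 7934/7447) = 48430 + 153731112/145119689 = 7028300269382/145119689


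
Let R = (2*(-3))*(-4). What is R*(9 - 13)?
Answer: -96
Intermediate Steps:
R = 24 (R = -6*(-4) = 24)
R*(9 - 13) = 24*(9 - 13) = 24*(-4) = -96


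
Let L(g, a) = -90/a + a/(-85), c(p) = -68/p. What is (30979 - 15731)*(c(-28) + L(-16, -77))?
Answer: 449419552/6545 ≈ 68666.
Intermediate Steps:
L(g, a) = -90/a - a/85 (L(g, a) = -90/a + a*(-1/85) = -90/a - a/85)
(30979 - 15731)*(c(-28) + L(-16, -77)) = (30979 - 15731)*(-68/(-28) + (-90/(-77) - 1/85*(-77))) = 15248*(-68*(-1/28) + (-90*(-1/77) + 77/85)) = 15248*(17/7 + (90/77 + 77/85)) = 15248*(17/7 + 13579/6545) = 15248*(29474/6545) = 449419552/6545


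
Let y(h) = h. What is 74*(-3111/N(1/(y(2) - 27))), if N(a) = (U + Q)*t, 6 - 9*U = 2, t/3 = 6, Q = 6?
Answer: -115107/58 ≈ -1984.6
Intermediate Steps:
t = 18 (t = 3*6 = 18)
U = 4/9 (U = ⅔ - ⅑*2 = ⅔ - 2/9 = 4/9 ≈ 0.44444)
N(a) = 116 (N(a) = (4/9 + 6)*18 = (58/9)*18 = 116)
74*(-3111/N(1/(y(2) - 27))) = 74*(-3111/116) = -115107/58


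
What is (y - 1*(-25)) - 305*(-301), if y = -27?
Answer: 91803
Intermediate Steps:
(y - 1*(-25)) - 305*(-301) = (-27 - 1*(-25)) - 305*(-301) = (-27 + 25) + 91805 = -2 + 91805 = 91803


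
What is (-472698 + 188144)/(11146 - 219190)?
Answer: 142277/104022 ≈ 1.3678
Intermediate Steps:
(-472698 + 188144)/(11146 - 219190) = -284554/(-208044) = -284554*(-1/208044) = 142277/104022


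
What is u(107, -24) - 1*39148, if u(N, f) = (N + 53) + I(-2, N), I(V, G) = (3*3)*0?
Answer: -38988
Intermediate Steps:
I(V, G) = 0 (I(V, G) = 9*0 = 0)
u(N, f) = 53 + N (u(N, f) = (N + 53) + 0 = (53 + N) + 0 = 53 + N)
u(107, -24) - 1*39148 = (53 + 107) - 1*39148 = 160 - 39148 = -38988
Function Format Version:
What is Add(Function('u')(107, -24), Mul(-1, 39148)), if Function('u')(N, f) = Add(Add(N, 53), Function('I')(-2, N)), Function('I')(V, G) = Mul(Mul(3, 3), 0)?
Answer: -38988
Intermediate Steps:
Function('I')(V, G) = 0 (Function('I')(V, G) = Mul(9, 0) = 0)
Function('u')(N, f) = Add(53, N) (Function('u')(N, f) = Add(Add(N, 53), 0) = Add(Add(53, N), 0) = Add(53, N))
Add(Function('u')(107, -24), Mul(-1, 39148)) = Add(Add(53, 107), Mul(-1, 39148)) = Add(160, -39148) = -38988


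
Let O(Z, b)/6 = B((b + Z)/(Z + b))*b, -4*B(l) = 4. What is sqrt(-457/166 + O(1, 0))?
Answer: I*sqrt(75862)/166 ≈ 1.6592*I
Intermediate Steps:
B(l) = -1 (B(l) = -1/4*4 = -1)
O(Z, b) = -6*b (O(Z, b) = 6*(-b) = -6*b)
sqrt(-457/166 + O(1, 0)) = sqrt(-457/166 - 6*0) = sqrt(-457*1/166 + 0) = sqrt(-457/166 + 0) = sqrt(-457/166) = I*sqrt(75862)/166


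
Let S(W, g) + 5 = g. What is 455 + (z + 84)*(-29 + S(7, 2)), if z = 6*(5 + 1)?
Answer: -3385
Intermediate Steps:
S(W, g) = -5 + g
z = 36 (z = 6*6 = 36)
455 + (z + 84)*(-29 + S(7, 2)) = 455 + (36 + 84)*(-29 + (-5 + 2)) = 455 + 120*(-29 - 3) = 455 + 120*(-32) = 455 - 3840 = -3385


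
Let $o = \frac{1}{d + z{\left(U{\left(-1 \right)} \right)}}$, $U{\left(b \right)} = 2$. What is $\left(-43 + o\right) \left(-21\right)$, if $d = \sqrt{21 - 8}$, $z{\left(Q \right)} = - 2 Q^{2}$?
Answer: $\frac{15407}{17} + \frac{7 \sqrt{13}}{17} \approx 907.78$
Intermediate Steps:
$d = \sqrt{13} \approx 3.6056$
$o = \frac{1}{-8 + \sqrt{13}}$ ($o = \frac{1}{\sqrt{13} - 2 \cdot 2^{2}} = \frac{1}{\sqrt{13} - 8} = \frac{1}{-8 + \sqrt{13}} \approx -0.22756$)
$\left(-43 + o\right) \left(-21\right) = \left(-43 - \left(\frac{8}{51} + \frac{\sqrt{13}}{51}\right)\right) \left(-21\right) = \left(- \frac{2201}{51} - \frac{\sqrt{13}}{51}\right) \left(-21\right) = \frac{15407}{17} + \frac{7 \sqrt{13}}{17}$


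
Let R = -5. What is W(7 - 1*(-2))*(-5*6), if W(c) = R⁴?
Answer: -18750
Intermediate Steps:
W(c) = 625 (W(c) = (-5)⁴ = 625)
W(7 - 1*(-2))*(-5*6) = 625*(-5*6) = 625*(-30) = -18750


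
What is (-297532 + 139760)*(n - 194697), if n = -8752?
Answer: 32098555628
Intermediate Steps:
(-297532 + 139760)*(n - 194697) = (-297532 + 139760)*(-8752 - 194697) = -157772*(-203449) = 32098555628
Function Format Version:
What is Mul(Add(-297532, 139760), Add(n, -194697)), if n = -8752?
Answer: 32098555628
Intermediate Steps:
Mul(Add(-297532, 139760), Add(n, -194697)) = Mul(Add(-297532, 139760), Add(-8752, -194697)) = Mul(-157772, -203449) = 32098555628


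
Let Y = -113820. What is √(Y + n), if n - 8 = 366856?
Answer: 18*√781 ≈ 503.03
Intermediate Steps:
n = 366864 (n = 8 + 366856 = 366864)
√(Y + n) = √(-113820 + 366864) = √253044 = 18*√781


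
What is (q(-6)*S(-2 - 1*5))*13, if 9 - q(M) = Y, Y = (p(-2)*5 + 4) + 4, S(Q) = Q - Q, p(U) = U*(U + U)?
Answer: 0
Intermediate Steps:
p(U) = 2*U² (p(U) = U*(2*U) = 2*U²)
S(Q) = 0
Y = 48 (Y = ((2*(-2)²)*5 + 4) + 4 = ((2*4)*5 + 4) + 4 = (8*5 + 4) + 4 = (40 + 4) + 4 = 44 + 4 = 48)
q(M) = -39 (q(M) = 9 - 1*48 = 9 - 48 = -39)
(q(-6)*S(-2 - 1*5))*13 = -39*0*13 = 0*13 = 0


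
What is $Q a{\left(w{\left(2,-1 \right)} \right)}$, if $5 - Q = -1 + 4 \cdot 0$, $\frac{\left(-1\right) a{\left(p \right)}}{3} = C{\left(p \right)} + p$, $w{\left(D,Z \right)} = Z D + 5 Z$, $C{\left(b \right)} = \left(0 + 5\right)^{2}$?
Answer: $-324$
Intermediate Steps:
$C{\left(b \right)} = 25$ ($C{\left(b \right)} = 5^{2} = 25$)
$w{\left(D,Z \right)} = 5 Z + D Z$ ($w{\left(D,Z \right)} = D Z + 5 Z = 5 Z + D Z$)
$a{\left(p \right)} = -75 - 3 p$ ($a{\left(p \right)} = - 3 \left(25 + p\right) = -75 - 3 p$)
$Q = 6$ ($Q = 5 - \left(-1 + 4 \cdot 0\right) = 5 - \left(-1 + 0\right) = 5 - -1 = 5 + 1 = 6$)
$Q a{\left(w{\left(2,-1 \right)} \right)} = 6 \left(-75 - 3 \left(- (5 + 2)\right)\right) = 6 \left(-75 - 3 \left(\left(-1\right) 7\right)\right) = 6 \left(-75 - -21\right) = 6 \left(-75 + 21\right) = 6 \left(-54\right) = -324$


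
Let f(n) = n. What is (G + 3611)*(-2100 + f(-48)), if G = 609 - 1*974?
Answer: -6972408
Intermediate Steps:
G = -365 (G = 609 - 974 = -365)
(G + 3611)*(-2100 + f(-48)) = (-365 + 3611)*(-2100 - 48) = 3246*(-2148) = -6972408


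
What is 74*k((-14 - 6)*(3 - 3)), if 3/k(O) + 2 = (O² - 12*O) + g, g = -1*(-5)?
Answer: 74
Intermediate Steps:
g = 5
k(O) = 3/(3 + O² - 12*O) (k(O) = 3/(-2 + ((O² - 12*O) + 5)) = 3/(-2 + (5 + O² - 12*O)) = 3/(3 + O² - 12*O))
74*k((-14 - 6)*(3 - 3)) = 74*(3/(3 + ((-14 - 6)*(3 - 3))² - 12*(-14 - 6)*(3 - 3))) = 74*(3/(3 + (-20*0)² - (-240)*0)) = 74*(3/(3 + 0² - 12*0)) = 74*(3/(3 + 0 + 0)) = 74*(3/3) = 74*(3*(⅓)) = 74*1 = 74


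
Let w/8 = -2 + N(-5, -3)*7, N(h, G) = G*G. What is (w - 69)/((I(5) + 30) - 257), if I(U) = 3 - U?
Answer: -419/229 ≈ -1.8297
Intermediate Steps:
N(h, G) = G²
w = 488 (w = 8*(-2 + (-3)²*7) = 8*(-2 + 9*7) = 8*(-2 + 63) = 8*61 = 488)
(w - 69)/((I(5) + 30) - 257) = (488 - 69)/(((3 - 1*5) + 30) - 257) = 419/(((3 - 5) + 30) - 257) = 419/((-2 + 30) - 257) = 419/(28 - 257) = 419/(-229) = 419*(-1/229) = -419/229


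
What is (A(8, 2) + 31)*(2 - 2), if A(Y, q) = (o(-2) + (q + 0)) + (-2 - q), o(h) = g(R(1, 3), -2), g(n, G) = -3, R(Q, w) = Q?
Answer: 0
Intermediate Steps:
o(h) = -3
A(Y, q) = -5 (A(Y, q) = (-3 + (q + 0)) + (-2 - q) = (-3 + q) + (-2 - q) = -5)
(A(8, 2) + 31)*(2 - 2) = (-5 + 31)*(2 - 2) = 26*0 = 0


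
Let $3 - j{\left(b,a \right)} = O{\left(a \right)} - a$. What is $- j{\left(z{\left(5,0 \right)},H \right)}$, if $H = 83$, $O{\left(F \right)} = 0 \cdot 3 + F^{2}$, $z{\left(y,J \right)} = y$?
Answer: $6803$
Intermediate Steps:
$O{\left(F \right)} = F^{2}$ ($O{\left(F \right)} = 0 + F^{2} = F^{2}$)
$j{\left(b,a \right)} = 3 + a - a^{2}$ ($j{\left(b,a \right)} = 3 - \left(a^{2} - a\right) = 3 + a - a^{2}$)
$- j{\left(z{\left(5,0 \right)},H \right)} = - (3 + 83 - 83^{2}) = - (3 + 83 - 6889) = \left(-1\right) \left(-6803\right) = 6803$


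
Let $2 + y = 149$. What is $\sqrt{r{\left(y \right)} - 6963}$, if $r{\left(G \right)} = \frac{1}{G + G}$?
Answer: $\frac{i \sqrt{12282726}}{42} \approx 83.445 i$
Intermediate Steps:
$y = 147$ ($y = -2 + 149 = 147$)
$r{\left(G \right)} = \frac{1}{2 G}$
$\sqrt{r{\left(y \right)} - 6963} = \sqrt{\frac{1}{2 \cdot 147} - 6963} = \sqrt{\frac{1}{2} \cdot \frac{1}{147} - 6963} = \sqrt{\frac{1}{294} - 6963} = \sqrt{- \frac{2047121}{294}} = \frac{i \sqrt{12282726}}{42}$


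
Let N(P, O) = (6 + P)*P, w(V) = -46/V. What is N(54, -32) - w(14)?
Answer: 22703/7 ≈ 3243.3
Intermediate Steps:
N(P, O) = P*(6 + P)
N(54, -32) - w(14) = 54*(6 + 54) - (-46)/14 = 54*60 - (-46)/14 = 3240 - 1*(-23/7) = 3240 + 23/7 = 22703/7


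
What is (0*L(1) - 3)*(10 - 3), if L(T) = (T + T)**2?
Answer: -21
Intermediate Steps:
L(T) = 4*T**2 (L(T) = (2*T)**2 = 4*T**2)
(0*L(1) - 3)*(10 - 3) = (0*(4*1**2) - 3)*(10 - 3) = (0*(4*1) - 3)*7 = (0*4 - 3)*7 = (0 - 3)*7 = -3*7 = -21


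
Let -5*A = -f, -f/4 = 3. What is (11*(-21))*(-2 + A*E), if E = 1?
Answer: 5082/5 ≈ 1016.4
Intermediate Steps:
f = -12 (f = -4*3 = -12)
A = -12/5 (A = -(-1)*(-12)/5 = -⅕*12 = -12/5 ≈ -2.4000)
(11*(-21))*(-2 + A*E) = (11*(-21))*(-2 - 12/5*1) = -231*(-2 - 12/5) = -231*(-22/5) = 5082/5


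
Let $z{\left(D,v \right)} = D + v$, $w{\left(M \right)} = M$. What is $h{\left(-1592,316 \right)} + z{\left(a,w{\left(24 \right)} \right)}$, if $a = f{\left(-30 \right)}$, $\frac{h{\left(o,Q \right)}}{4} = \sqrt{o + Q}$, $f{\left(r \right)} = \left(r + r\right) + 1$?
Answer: $-35 + 8 i \sqrt{319} \approx -35.0 + 142.88 i$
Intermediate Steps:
$f{\left(r \right)} = 1 + 2 r$ ($f{\left(r \right)} = 2 r + 1 = 1 + 2 r$)
$h{\left(o,Q \right)} = 4 \sqrt{Q + o}$ ($h{\left(o,Q \right)} = 4 \sqrt{o + Q} = 4 \sqrt{Q + o}$)
$a = -59$ ($a = 1 + 2 \left(-30\right) = 1 - 60 = -59$)
$h{\left(-1592,316 \right)} + z{\left(a,w{\left(24 \right)} \right)} = 4 \sqrt{316 - 1592} + \left(-59 + 24\right) = 4 \sqrt{-1276} - 35 = 4 \cdot 2 i \sqrt{319} - 35 = 8 i \sqrt{319} - 35 = -35 + 8 i \sqrt{319}$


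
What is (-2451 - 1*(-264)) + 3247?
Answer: 1060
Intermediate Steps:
(-2451 - 1*(-264)) + 3247 = (-2451 + 264) + 3247 = -2187 + 3247 = 1060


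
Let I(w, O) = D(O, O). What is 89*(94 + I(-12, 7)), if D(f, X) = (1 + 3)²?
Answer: 9790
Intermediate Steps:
D(f, X) = 16 (D(f, X) = 4² = 16)
I(w, O) = 16
89*(94 + I(-12, 7)) = 89*(94 + 16) = 89*110 = 9790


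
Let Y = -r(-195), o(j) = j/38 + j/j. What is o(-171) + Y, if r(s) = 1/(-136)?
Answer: -475/136 ≈ -3.4926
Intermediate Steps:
r(s) = -1/136
o(j) = 1 + j/38 (o(j) = j*(1/38) + 1 = j/38 + 1 = 1 + j/38)
Y = 1/136 (Y = -1*(-1/136) = 1/136 ≈ 0.0073529)
o(-171) + Y = (1 + (1/38)*(-171)) + 1/136 = (1 - 9/2) + 1/136 = -7/2 + 1/136 = -475/136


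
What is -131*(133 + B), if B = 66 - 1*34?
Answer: -21615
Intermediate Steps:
B = 32 (B = 66 - 34 = 32)
-131*(133 + B) = -131*(133 + 32) = -131*165 = -21615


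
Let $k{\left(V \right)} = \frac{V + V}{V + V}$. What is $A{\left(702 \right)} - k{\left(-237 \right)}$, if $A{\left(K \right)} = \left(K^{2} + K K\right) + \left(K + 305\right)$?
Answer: $986614$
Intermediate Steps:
$k{\left(V \right)} = 1$ ($k{\left(V \right)} = \frac{2 V}{2 V} = 2 V \frac{1}{2 V} = 1$)
$A{\left(K \right)} = 305 + K + 2 K^{2}$ ($A{\left(K \right)} = \left(K^{2} + K^{2}\right) + \left(305 + K\right) = 2 K^{2} + \left(305 + K\right) = 305 + K + 2 K^{2}$)
$A{\left(702 \right)} - k{\left(-237 \right)} = \left(305 + 702 + 2 \cdot 702^{2}\right) - 1 = \left(305 + 702 + 2 \cdot 492804\right) - 1 = \left(305 + 702 + 985608\right) - 1 = 986615 - 1 = 986614$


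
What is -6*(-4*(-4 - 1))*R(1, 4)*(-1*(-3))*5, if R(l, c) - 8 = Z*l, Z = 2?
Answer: -18000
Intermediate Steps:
R(l, c) = 8 + 2*l
-6*(-4*(-4 - 1))*R(1, 4)*(-1*(-3))*5 = -6*(-4*(-4 - 1))*(8 + 2*1)*(-1*(-3))*5 = -6*(-4*(-5))*(8 + 2)*3*5 = -6*20*10*3*5 = -1200*3*5 = -6*600*5 = -3600*5 = -18000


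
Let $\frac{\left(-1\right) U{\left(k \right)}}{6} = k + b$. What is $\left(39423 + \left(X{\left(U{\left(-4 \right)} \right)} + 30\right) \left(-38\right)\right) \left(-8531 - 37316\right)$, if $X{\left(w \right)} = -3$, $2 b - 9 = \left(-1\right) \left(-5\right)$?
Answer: $-1760387259$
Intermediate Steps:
$b = 7$ ($b = \frac{9}{2} + \frac{\left(-1\right) \left(-5\right)}{2} = \frac{9}{2} + \frac{1}{2} \cdot 5 = \frac{9}{2} + \frac{5}{2} = 7$)
$U{\left(k \right)} = -42 - 6 k$ ($U{\left(k \right)} = - 6 \left(k + 7\right) = - 6 \left(7 + k\right) = -42 - 6 k$)
$\left(39423 + \left(X{\left(U{\left(-4 \right)} \right)} + 30\right) \left(-38\right)\right) \left(-8531 - 37316\right) = \left(39423 + \left(-3 + 30\right) \left(-38\right)\right) \left(-8531 - 37316\right) = \left(39423 + 27 \left(-38\right)\right) \left(-45847\right) = \left(39423 - 1026\right) \left(-45847\right) = 38397 \left(-45847\right) = -1760387259$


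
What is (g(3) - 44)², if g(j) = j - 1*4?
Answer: 2025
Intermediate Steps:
g(j) = -4 + j (g(j) = j - 4 = -4 + j)
(g(3) - 44)² = ((-4 + 3) - 44)² = (-1 - 44)² = (-45)² = 2025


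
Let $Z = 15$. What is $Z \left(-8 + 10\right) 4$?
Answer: $120$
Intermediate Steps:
$Z \left(-8 + 10\right) 4 = 15 \left(-8 + 10\right) 4 = 15 \cdot 2 \cdot 4 = 15 \cdot 8 = 120$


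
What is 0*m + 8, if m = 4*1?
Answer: 8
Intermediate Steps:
m = 4
0*m + 8 = 0*4 + 8 = 0 + 8 = 8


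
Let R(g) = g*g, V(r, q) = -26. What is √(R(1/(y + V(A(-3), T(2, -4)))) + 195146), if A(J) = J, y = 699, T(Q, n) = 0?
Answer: √88387282635/673 ≈ 441.75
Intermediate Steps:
R(g) = g²
√(R(1/(y + V(A(-3), T(2, -4)))) + 195146) = √((1/(699 - 26))² + 195146) = √((1/673)² + 195146) = √(1/452929 + 195146) = √(88387282635/452929) = √88387282635/673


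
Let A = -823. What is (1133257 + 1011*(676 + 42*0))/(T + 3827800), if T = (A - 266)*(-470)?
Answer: 1816693/4339630 ≈ 0.41863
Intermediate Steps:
T = 511830 (T = (-823 - 266)*(-470) = -1089*(-470) = 511830)
(1133257 + 1011*(676 + 42*0))/(T + 3827800) = (1133257 + 1011*(676 + 42*0))/(511830 + 3827800) = (1133257 + 1011*(676 + 0))/4339630 = (1133257 + 1011*676)*(1/4339630) = (1133257 + 683436)*(1/4339630) = 1816693*(1/4339630) = 1816693/4339630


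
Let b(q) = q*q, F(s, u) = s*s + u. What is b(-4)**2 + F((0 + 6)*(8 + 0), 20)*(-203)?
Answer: -471516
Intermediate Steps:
F(s, u) = u + s**2 (F(s, u) = s**2 + u = u + s**2)
b(q) = q**2
b(-4)**2 + F((0 + 6)*(8 + 0), 20)*(-203) = ((-4)**2)**2 + (20 + ((0 + 6)*(8 + 0))**2)*(-203) = 16**2 + (20 + (6*8)**2)*(-203) = 256 + (20 + 48**2)*(-203) = 256 + (20 + 2304)*(-203) = 256 + 2324*(-203) = 256 - 471772 = -471516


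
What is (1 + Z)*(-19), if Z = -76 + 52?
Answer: 437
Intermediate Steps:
Z = -24
(1 + Z)*(-19) = (1 - 24)*(-19) = -23*(-19) = 437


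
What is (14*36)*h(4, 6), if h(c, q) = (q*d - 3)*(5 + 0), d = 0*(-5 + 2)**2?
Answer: -7560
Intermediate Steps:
d = 0 (d = 0*(-3)**2 = 0*9 = 0)
h(c, q) = -15 (h(c, q) = (q*0 - 3)*(5 + 0) = (0 - 3)*5 = -3*5 = -15)
(14*36)*h(4, 6) = (14*36)*(-15) = 504*(-15) = -7560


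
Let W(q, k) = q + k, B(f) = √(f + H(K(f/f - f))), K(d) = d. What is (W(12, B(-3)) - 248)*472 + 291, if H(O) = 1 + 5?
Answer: -111101 + 472*√3 ≈ -1.1028e+5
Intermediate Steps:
H(O) = 6
B(f) = √(6 + f) (B(f) = √(f + 6) = √(6 + f))
W(q, k) = k + q
(W(12, B(-3)) - 248)*472 + 291 = ((√(6 - 3) + 12) - 248)*472 + 291 = ((√3 + 12) - 248)*472 + 291 = ((12 + √3) - 248)*472 + 291 = (-236 + √3)*472 + 291 = (-111392 + 472*√3) + 291 = -111101 + 472*√3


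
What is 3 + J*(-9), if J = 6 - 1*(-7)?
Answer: -114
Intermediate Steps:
J = 13 (J = 6 + 7 = 13)
3 + J*(-9) = 3 + 13*(-9) = 3 - 117 = -114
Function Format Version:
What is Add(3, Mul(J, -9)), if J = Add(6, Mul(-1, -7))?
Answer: -114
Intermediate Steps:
J = 13 (J = Add(6, 7) = 13)
Add(3, Mul(J, -9)) = Add(3, Mul(13, -9)) = Add(3, -117) = -114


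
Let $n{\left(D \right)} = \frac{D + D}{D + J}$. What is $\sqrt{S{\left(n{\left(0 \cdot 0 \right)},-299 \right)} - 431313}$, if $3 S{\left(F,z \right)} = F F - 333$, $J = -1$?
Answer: $24 i \sqrt{749} \approx 656.83 i$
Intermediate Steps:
$n{\left(D \right)} = \frac{2 D}{-1 + D}$ ($n{\left(D \right)} = \frac{D + D}{D - 1} = \frac{2 D}{-1 + D}$)
$S{\left(F,z \right)} = -111 + \frac{F^{2}}{3}$ ($S{\left(F,z \right)} = \frac{F F - 333}{3} = \frac{F^{2} - 333}{3} = \frac{-333 + F^{2}}{3} = -111 + \frac{F^{2}}{3}$)
$\sqrt{S{\left(n{\left(0 \cdot 0 \right)},-299 \right)} - 431313} = \sqrt{\left(-111 + \frac{\left(\frac{2 \cdot 0 \cdot 0}{-1 + 0 \cdot 0}\right)^{2}}{3}\right) - 431313} = \sqrt{\left(-111 + \frac{\left(2 \cdot 0 \frac{1}{-1 + 0}\right)^{2}}{3}\right) - 431313} = \sqrt{\left(-111 + \frac{\left(2 \cdot 0 \frac{1}{-1}\right)^{2}}{3}\right) - 431313} = \sqrt{\left(-111 + \frac{\left(2 \cdot 0 \left(-1\right)\right)^{2}}{3}\right) - 431313} = \sqrt{\left(-111 + \frac{0^{2}}{3}\right) - 431313} = \sqrt{\left(-111 + \frac{1}{3} \cdot 0\right) - 431313} = \sqrt{\left(-111 + 0\right) - 431313} = \sqrt{-111 - 431313} = \sqrt{-431424} = 24 i \sqrt{749}$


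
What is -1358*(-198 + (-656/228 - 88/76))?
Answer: 15638728/57 ≈ 2.7436e+5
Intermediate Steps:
-1358*(-198 + (-656/228 - 88/76)) = -1358*(-198 + (-656*1/228 - 88*1/76)) = -1358*(-198 + (-164/57 - 22/19)) = -1358*(-198 - 230/57) = -1358*(-11516/57) = 15638728/57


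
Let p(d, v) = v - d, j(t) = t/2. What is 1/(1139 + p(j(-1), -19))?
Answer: 2/2241 ≈ 0.00089246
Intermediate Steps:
j(t) = t/2 (j(t) = t*(½) = t/2)
1/(1139 + p(j(-1), -19)) = 1/(1139 + (-19 - (-1)/2)) = 1/(1139 + (-19 - 1*(-½))) = 1/(1139 + (-19 + ½)) = 1/(1139 - 37/2) = 1/(2241/2) = 2/2241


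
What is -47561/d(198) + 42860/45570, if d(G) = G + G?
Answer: -71679407/601524 ≈ -119.16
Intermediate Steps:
d(G) = 2*G
-47561/d(198) + 42860/45570 = -47561/(2*198) + 42860/45570 = -47561/396 + 42860*(1/45570) = -47561*1/396 + 4286/4557 = -47561/396 + 4286/4557 = -71679407/601524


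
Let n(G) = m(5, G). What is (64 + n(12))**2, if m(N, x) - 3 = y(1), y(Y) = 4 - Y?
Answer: 4900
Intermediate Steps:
m(N, x) = 6 (m(N, x) = 3 + (4 - 1*1) = 3 + (4 - 1) = 3 + 3 = 6)
n(G) = 6
(64 + n(12))**2 = (64 + 6)**2 = 70**2 = 4900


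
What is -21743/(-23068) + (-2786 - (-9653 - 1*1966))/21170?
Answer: 4548349/3344860 ≈ 1.3598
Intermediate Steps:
-21743/(-23068) + (-2786 - (-9653 - 1*1966))/21170 = -21743*(-1/23068) + (-2786 - (-9653 - 1966))*(1/21170) = 21743/23068 + (-2786 - 1*(-11619))*(1/21170) = 21743/23068 + (-2786 + 11619)*(1/21170) = 21743/23068 + 8833*(1/21170) = 21743/23068 + 121/290 = 4548349/3344860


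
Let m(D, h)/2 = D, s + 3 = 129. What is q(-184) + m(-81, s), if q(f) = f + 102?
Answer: -244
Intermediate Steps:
q(f) = 102 + f
s = 126 (s = -3 + 129 = 126)
m(D, h) = 2*D
q(-184) + m(-81, s) = (102 - 184) + 2*(-81) = -82 - 162 = -244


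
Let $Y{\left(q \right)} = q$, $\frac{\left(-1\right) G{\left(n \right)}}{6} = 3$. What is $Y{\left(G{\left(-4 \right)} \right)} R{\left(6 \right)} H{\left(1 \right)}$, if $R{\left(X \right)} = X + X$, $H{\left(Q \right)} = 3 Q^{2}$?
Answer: $-648$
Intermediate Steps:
$G{\left(n \right)} = -18$ ($G{\left(n \right)} = \left(-6\right) 3 = -18$)
$R{\left(X \right)} = 2 X$
$Y{\left(G{\left(-4 \right)} \right)} R{\left(6 \right)} H{\left(1 \right)} = - 18 \cdot 2 \cdot 6 \cdot 3 \cdot 1^{2} = \left(-18\right) 12 \cdot 3 \cdot 1 = \left(-216\right) 3 = -648$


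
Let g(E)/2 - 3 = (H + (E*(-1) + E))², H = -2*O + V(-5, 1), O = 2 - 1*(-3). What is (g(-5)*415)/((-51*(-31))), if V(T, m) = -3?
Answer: 142760/1581 ≈ 90.297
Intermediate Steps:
O = 5 (O = 2 + 3 = 5)
H = -13 (H = -2*5 - 3 = -10 - 3 = -13)
g(E) = 344 (g(E) = 6 + 2*(-13 + (E*(-1) + E))² = 6 + 2*(-13 + (-E + E))² = 6 + 2*(-13 + 0)² = 6 + 2*(-13)² = 6 + 2*169 = 6 + 338 = 344)
(g(-5)*415)/((-51*(-31))) = (344*415)/((-51*(-31))) = 142760/1581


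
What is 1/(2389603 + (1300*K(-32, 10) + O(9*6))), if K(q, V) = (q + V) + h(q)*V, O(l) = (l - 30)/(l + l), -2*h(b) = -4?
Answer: 9/21483029 ≈ 4.1894e-7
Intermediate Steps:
h(b) = 2 (h(b) = -1/2*(-4) = 2)
O(l) = (-30 + l)/(2*l) (O(l) = (-30 + l)/((2*l)) = (-30 + l)*(1/(2*l)) = (-30 + l)/(2*l))
K(q, V) = q + 3*V (K(q, V) = (q + V) + 2*V = (V + q) + 2*V = q + 3*V)
1/(2389603 + (1300*K(-32, 10) + O(9*6))) = 1/(2389603 + (1300*(-32 + 3*10) + (-30 + 9*6)/(2*((9*6))))) = 1/(2389603 + (1300*(-32 + 30) + (1/2)*(-30 + 54)/54)) = 1/(2389603 + (1300*(-2) + (1/2)*(1/54)*24)) = 1/(2389603 + (-2600 + 2/9)) = 1/(2389603 - 23398/9) = 1/(21483029/9) = 9/21483029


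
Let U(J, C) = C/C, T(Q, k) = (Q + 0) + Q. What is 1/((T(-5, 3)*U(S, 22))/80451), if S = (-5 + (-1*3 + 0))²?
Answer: -80451/10 ≈ -8045.1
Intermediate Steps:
T(Q, k) = 2*Q (T(Q, k) = Q + Q = 2*Q)
S = 64 (S = (-5 + (-3 + 0))² = (-5 - 3)² = (-8)² = 64)
U(J, C) = 1
1/((T(-5, 3)*U(S, 22))/80451) = 1/(((2*(-5))*1)/80451) = 1/(-10*1*(1/80451)) = 1/(-10*1/80451) = 1/(-10/80451) = -80451/10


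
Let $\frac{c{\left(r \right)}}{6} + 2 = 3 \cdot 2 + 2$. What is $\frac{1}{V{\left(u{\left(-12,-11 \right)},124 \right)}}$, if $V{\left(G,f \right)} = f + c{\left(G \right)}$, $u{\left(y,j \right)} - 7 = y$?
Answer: $\frac{1}{160} \approx 0.00625$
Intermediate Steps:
$c{\left(r \right)} = 36$ ($c{\left(r \right)} = -12 + 6 \left(3 \cdot 2 + 2\right) = -12 + 6 \left(6 + 2\right) = -12 + 6 \cdot 8 = -12 + 48 = 36$)
$u{\left(y,j \right)} = 7 + y$
$V{\left(G,f \right)} = 36 + f$ ($V{\left(G,f \right)} = f + 36 = 36 + f$)
$\frac{1}{V{\left(u{\left(-12,-11 \right)},124 \right)}} = \frac{1}{36 + 124} = \frac{1}{160}$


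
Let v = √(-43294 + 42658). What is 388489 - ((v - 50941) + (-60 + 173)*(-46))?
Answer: 444628 - 2*I*√159 ≈ 4.4463e+5 - 25.219*I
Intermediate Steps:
v = 2*I*√159 (v = √(-636) = 2*I*√159 ≈ 25.219*I)
388489 - ((v - 50941) + (-60 + 173)*(-46)) = 388489 - ((2*I*√159 - 50941) + (-60 + 173)*(-46)) = 388489 - ((-50941 + 2*I*√159) + 113*(-46)) = 388489 - ((-50941 + 2*I*√159) - 5198) = 388489 - (-56139 + 2*I*√159) = 388489 + (56139 - 2*I*√159) = 444628 - 2*I*√159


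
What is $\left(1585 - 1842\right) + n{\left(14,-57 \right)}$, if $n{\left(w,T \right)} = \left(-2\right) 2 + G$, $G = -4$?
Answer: $-265$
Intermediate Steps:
$n{\left(w,T \right)} = -8$ ($n{\left(w,T \right)} = \left(-2\right) 2 - 4 = -4 - 4 = -8$)
$\left(1585 - 1842\right) + n{\left(14,-57 \right)} = \left(1585 - 1842\right) - 8 = -257 - 8 = -265$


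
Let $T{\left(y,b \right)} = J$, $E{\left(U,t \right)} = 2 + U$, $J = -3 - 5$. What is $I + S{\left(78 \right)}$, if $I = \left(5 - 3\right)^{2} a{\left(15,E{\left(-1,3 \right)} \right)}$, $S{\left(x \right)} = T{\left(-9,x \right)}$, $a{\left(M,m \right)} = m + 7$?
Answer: $24$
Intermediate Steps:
$J = -8$ ($J = -3 - 5 = -8$)
$T{\left(y,b \right)} = -8$
$a{\left(M,m \right)} = 7 + m$
$S{\left(x \right)} = -8$
$I = 32$ ($I = \left(5 - 3\right)^{2} \left(7 + \left(2 - 1\right)\right) = 2^{2} \left(7 + 1\right) = 4 \cdot 8 = 32$)
$I + S{\left(78 \right)} = 32 - 8 = 24$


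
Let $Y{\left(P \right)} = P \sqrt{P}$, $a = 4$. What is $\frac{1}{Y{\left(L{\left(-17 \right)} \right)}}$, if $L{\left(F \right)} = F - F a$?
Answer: $\frac{\sqrt{51}}{2601} \approx 0.0027456$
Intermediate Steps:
$L{\left(F \right)} = - 3 F$ ($L{\left(F \right)} = F - F 4 = F - 4 F = - 3 F$)
$Y{\left(P \right)} = P^{\frac{3}{2}}$
$\frac{1}{Y{\left(L{\left(-17 \right)} \right)}} = \frac{1}{\left(\left(-3\right) \left(-17\right)\right)^{\frac{3}{2}}} = \frac{1}{51^{\frac{3}{2}}} = \frac{1}{51 \sqrt{51}} = \frac{\sqrt{51}}{2601}$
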